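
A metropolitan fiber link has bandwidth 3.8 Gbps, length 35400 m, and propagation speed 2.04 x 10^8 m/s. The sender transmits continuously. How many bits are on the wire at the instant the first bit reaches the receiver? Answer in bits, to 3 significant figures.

659000 bits

Propagation delay = 35400 / 204000000 = 0.000173529 s.
BDP = R × t_prop = 3800000000 × 0.000173529 = 659412 bits.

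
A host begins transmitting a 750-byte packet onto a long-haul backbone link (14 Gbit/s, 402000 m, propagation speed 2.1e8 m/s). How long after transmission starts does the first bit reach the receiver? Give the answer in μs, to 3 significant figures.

1910 μs

First bit experiences only propagation delay: d/s = 402000/210000000 = 1910 μs.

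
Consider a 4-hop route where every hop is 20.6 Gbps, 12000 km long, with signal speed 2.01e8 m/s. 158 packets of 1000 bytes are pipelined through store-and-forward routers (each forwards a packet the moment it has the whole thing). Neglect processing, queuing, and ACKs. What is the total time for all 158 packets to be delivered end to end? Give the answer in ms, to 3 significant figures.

239 ms

Per-hop transmission t_tx = L/R = 8000/20600000000 = 0.00038835 ms.
Per-hop propagation t_prop = 12000000/2.01e+08 = 59.7015 ms.
Pipeline fill: first packet needs 4·t_tx to clear all hops; remaining 157 packets each add one t_tx.
Total = (4+158-1)·t_tx + 4·t_prop = 161·0.00038835 + 4·59.7015 = 239 ms.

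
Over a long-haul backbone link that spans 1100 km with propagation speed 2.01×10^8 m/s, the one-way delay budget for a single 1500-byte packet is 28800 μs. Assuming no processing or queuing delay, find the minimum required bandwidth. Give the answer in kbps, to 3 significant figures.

L = 12000 bits.
Propagation delay = 1100000 / 2.01e+08 = 5472.64 μs.
Transmission budget = 28800 − 5472.64 = 23327.4 μs.
R ≥ L / t_tx = 12000 bits / 0.0233274 s = 514 kbps.

514 kbps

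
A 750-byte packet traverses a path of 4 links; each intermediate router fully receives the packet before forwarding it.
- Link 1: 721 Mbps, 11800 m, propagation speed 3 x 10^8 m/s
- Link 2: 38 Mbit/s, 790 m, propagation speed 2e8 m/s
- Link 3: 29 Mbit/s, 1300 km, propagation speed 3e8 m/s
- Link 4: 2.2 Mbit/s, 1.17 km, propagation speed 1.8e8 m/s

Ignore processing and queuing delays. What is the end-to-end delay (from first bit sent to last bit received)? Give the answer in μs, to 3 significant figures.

7480 μs

L = 750 × 8 = 6000 bits.
Transmission delays (L/R per hop): 8.32178, 157.895, 206.897, 2727.27 μs; sum = 3100.39 μs.
Propagation delays (d/s per hop): 39.3333, 3.95, 4333.33, 6.5 μs; sum = 4383.12 μs.
End-to-end = 7480 μs.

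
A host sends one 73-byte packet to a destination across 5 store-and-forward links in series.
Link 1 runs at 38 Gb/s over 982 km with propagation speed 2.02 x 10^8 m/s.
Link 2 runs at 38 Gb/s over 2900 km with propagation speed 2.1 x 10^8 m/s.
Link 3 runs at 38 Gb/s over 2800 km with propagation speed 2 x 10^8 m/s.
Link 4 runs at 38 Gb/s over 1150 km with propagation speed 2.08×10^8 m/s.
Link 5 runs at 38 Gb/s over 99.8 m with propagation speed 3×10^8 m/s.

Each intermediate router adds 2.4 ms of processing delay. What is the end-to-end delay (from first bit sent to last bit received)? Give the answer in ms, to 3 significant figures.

L = 73 × 8 = 584 bits.
Transmission delay per hop = L/R = 584/38000000000 = 1.53684e-05 ms; 5 hops → 7.68421e-05 ms.
Propagation delays (d/s per hop): 4.86139, 13.8095, 14, 5.52885, 0.000332667 ms; sum = 38.2001 ms.
Processing at 4 router(s): 4 × 2.4 ms = 9.6 ms.
End-to-end = 47.8 ms.

47.8 ms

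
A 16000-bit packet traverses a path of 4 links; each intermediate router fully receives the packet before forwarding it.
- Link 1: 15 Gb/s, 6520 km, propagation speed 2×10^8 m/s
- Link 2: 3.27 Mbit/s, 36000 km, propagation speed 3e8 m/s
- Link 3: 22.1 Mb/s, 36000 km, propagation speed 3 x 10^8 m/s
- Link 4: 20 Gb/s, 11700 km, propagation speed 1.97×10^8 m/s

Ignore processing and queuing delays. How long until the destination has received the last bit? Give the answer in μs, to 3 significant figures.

Transmission delays (L/R per hop): 1.06667, 4892.97, 723.982, 0.8 μs; sum = 5618.81 μs.
Propagation delays (d/s per hop): 32600, 120000, 120000, 59390.9 μs; sum = 331991 μs.
End-to-end = 338000 μs.

338000 μs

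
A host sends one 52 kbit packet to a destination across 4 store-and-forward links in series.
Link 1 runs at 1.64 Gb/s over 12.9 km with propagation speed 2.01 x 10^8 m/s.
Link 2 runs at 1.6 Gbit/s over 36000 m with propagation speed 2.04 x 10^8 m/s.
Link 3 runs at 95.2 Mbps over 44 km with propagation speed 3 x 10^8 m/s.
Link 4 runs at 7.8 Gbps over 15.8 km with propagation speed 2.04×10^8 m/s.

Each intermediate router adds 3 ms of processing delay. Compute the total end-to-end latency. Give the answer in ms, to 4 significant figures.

10.08 ms

L = 52000 bits.
Transmission delays (L/R per hop): 0.0317073, 0.0325, 0.546218, 0.00666667 ms; sum = 0.617092 ms.
Propagation delays (d/s per hop): 0.0641791, 0.176471, 0.146667, 0.077451 ms; sum = 0.464767 ms.
Processing at 3 router(s): 3 × 3 ms = 9 ms.
End-to-end = 10.08 ms.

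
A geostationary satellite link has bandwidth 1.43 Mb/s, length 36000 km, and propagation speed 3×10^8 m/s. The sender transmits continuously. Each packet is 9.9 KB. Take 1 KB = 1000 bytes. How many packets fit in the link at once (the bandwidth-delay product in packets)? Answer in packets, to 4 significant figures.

2.167 packets

Propagation delay = 36000000 / 300000000 = 0.12 s.
BDP = R × t_prop = 1430000 × 0.12 = 171600 bits.
In packets of 79200 bits: 2.167 packets.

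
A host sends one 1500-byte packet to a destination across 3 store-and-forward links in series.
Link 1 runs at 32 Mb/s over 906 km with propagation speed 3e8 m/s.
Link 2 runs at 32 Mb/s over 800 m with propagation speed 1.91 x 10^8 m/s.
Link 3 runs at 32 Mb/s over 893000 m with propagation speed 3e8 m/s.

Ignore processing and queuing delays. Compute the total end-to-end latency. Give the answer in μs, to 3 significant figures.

7130 μs

L = 1500 × 8 = 12000 bits.
Transmission delay per hop = L/R = 12000/32000000 = 375 μs; 3 hops → 1125 μs.
Propagation delays (d/s per hop): 3020, 4.18848, 2976.67 μs; sum = 6000.86 μs.
End-to-end = 7130 μs.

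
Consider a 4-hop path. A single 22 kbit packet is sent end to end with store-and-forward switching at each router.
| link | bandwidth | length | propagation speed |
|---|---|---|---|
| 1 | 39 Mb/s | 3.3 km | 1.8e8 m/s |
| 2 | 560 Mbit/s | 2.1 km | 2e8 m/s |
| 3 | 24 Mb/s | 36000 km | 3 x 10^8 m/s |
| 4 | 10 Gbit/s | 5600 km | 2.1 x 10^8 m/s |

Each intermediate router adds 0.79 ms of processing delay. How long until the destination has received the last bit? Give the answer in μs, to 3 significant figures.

151000 μs

L = 22000 bits.
Transmission delays (L/R per hop): 564.103, 39.2857, 916.667, 2.2 μs; sum = 1522.25 μs.
Propagation delays (d/s per hop): 18.3333, 10.5, 120000, 26666.7 μs; sum = 146696 μs.
Processing at 3 router(s): 3 × 0.79 ms = 2370 μs.
End-to-end = 151000 μs.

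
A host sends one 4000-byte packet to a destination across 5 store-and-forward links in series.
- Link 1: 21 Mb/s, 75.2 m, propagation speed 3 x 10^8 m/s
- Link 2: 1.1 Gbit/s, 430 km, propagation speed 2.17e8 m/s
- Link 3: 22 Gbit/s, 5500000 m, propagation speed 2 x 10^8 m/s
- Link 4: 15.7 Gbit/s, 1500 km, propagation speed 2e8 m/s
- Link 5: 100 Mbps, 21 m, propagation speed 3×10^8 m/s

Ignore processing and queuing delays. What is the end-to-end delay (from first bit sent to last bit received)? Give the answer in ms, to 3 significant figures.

38.9 ms

L = 4000 × 8 = 32000 bits.
Transmission delays (L/R per hop): 1.52381, 0.0290909, 0.00145455, 0.00203822, 0.32 ms; sum = 1.87639 ms.
Propagation delays (d/s per hop): 0.000250667, 1.98157, 27.5, 7.5, 7e-05 ms; sum = 36.9819 ms.
End-to-end = 38.9 ms.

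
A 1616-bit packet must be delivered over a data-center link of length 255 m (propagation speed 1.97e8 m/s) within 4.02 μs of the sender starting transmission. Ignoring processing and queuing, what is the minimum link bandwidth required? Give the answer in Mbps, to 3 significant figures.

593 Mbps

Propagation delay = 255 / 197000000 = 1.29442 μs.
Transmission budget = 4.02 − 1.29442 = 2.72558 μs.
R ≥ L / t_tx = 1616 bits / 2.72558e-06 s = 593 Mbps.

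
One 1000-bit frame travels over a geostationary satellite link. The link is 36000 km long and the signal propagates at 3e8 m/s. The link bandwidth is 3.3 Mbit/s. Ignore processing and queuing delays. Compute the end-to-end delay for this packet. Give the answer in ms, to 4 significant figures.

Transmission delay = L/R = 1000 / 3300000 = 0.30303 ms.
Propagation delay = d/s = 36000000 m / 300000000 m/s = 120 ms.
Total = 120.3 ms.

120.3 ms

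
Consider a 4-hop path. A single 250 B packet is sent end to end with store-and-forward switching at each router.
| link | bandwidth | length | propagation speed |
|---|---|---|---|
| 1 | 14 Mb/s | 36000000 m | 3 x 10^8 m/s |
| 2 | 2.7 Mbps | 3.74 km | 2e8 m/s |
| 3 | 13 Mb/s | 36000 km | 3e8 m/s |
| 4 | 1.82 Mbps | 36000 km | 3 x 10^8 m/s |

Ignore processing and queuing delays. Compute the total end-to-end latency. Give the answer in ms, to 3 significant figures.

L = 250 × 8 = 2000 bits.
Transmission delays (L/R per hop): 0.142857, 0.740741, 0.153846, 1.0989 ms; sum = 2.13635 ms.
Propagation delays (d/s per hop): 120, 0.0187, 120, 120 ms; sum = 360.019 ms.
End-to-end = 362 ms.

362 ms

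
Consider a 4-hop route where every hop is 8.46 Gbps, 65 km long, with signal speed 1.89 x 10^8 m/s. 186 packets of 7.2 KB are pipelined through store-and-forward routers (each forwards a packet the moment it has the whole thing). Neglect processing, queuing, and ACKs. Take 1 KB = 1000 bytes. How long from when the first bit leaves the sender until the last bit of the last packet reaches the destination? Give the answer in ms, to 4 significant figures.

Per-hop transmission t_tx = L/R = 57600/8.46e+09 = 0.00680851 ms.
Per-hop propagation t_prop = 65000/189000000 = 0.343915 ms.
Pipeline fill: first packet needs 4·t_tx to clear all hops; remaining 185 packets each add one t_tx.
Total = (4+186-1)·t_tx + 4·t_prop = 189·0.00680851 + 4·0.343915 = 2.662 ms.

2.662 ms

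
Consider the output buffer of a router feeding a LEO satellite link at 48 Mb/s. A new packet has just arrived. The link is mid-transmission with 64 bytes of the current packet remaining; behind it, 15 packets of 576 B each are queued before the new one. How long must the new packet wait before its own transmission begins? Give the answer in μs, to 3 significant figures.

1450 μs

Each queued packet: L/R = 4608/48000000 = 96 μs.
15 queued → 1440 μs.
Plus remaining 512 bits of current packet: 10.6667 μs.
Queuing delay = 1450 μs.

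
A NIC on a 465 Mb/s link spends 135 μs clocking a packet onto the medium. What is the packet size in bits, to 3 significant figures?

62800 bits

L = R × t_tx = 465000000 b/s × 0.000135 s = 62775 bits.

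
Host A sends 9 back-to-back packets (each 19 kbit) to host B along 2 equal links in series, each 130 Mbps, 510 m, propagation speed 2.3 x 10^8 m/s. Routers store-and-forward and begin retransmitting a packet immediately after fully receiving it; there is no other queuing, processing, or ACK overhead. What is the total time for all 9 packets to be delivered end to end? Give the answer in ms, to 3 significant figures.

1.47 ms

Per-hop transmission t_tx = L/R = 19000/130000000 = 0.146154 ms.
Per-hop propagation t_prop = 510/2.3e+08 = 0.00221739 ms.
Pipeline fill: first packet needs 2·t_tx to clear all hops; remaining 8 packets each add one t_tx.
Total = (2+9-1)·t_tx + 2·t_prop = 10·0.146154 + 2·0.00221739 = 1.47 ms.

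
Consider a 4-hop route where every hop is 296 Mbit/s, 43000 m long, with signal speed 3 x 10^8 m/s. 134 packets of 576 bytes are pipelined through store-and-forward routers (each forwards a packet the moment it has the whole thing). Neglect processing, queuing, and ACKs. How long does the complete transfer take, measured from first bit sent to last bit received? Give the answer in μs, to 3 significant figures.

Per-hop transmission t_tx = L/R = 4608/296000000 = 15.5676 μs.
Per-hop propagation t_prop = 43000/300000000 = 143.333 μs.
Pipeline fill: first packet needs 4·t_tx to clear all hops; remaining 133 packets each add one t_tx.
Total = (4+134-1)·t_tx + 4·t_prop = 137·15.5676 + 4·143.333 = 2710 μs.

2710 μs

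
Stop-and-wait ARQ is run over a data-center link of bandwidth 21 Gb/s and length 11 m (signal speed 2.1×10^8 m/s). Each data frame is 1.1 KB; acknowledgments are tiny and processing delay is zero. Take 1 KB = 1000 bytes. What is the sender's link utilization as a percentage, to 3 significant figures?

t_tx = L/R = 8800/21000000000 = 4.19048e-07 s.
t_prop = 11/210000000 = 5.2381e-08 s; RTT = 1.04762e-07 s.
Cycle = t_tx + RTT = 5.2381e-07 s.
Utilization = t_tx / cycle = 4.19048e-07/5.2381e-07 = 80.0 %.

80.0 %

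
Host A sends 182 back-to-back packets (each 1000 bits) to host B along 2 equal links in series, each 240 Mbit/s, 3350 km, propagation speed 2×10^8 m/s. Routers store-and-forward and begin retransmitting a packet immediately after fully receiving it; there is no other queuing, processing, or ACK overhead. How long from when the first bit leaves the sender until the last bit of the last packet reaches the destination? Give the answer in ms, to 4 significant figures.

34.26 ms

Per-hop transmission t_tx = L/R = 1000/240000000 = 0.00416667 ms.
Per-hop propagation t_prop = 3350000/200000000 = 16.75 ms.
Pipeline fill: first packet needs 2·t_tx to clear all hops; remaining 181 packets each add one t_tx.
Total = (2+182-1)·t_tx + 2·t_prop = 183·0.00416667 + 2·16.75 = 34.26 ms.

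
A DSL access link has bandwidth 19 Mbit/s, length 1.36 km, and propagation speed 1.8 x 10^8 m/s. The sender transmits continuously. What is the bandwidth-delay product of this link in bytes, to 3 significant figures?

Propagation delay = 1360 / 180000000 = 7.55556e-06 s.
BDP = R × t_prop = 19000000 × 7.55556e-06 = 143.556 bits.
In bytes: 143.556/8 = 17.9 bytes.

17.9 bytes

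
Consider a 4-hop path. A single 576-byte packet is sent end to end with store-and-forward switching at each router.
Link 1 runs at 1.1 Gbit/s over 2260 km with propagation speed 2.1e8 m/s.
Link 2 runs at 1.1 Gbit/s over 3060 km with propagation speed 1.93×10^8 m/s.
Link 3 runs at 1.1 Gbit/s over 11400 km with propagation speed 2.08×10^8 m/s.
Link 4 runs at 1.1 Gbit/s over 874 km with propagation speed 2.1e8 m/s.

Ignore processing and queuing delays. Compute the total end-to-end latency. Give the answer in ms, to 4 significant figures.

85.60 ms

L = 576 × 8 = 4608 bits.
Transmission delay per hop = L/R = 4608/1100000000 = 0.00418909 ms; 4 hops → 0.0167564 ms.
Propagation delays (d/s per hop): 10.7619, 15.8549, 54.8077, 4.1619 ms; sum = 85.5864 ms.
End-to-end = 85.60 ms.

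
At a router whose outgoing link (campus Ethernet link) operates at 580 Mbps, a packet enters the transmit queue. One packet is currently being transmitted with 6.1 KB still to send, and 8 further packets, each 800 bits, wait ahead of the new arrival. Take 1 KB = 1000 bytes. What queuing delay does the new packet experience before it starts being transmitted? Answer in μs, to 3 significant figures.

95.2 μs

Each queued packet: L/R = 800/580000000 = 1.37931 μs.
8 queued → 11.0345 μs.
Plus remaining 48800 bits of current packet: 84.1379 μs.
Queuing delay = 95.2 μs.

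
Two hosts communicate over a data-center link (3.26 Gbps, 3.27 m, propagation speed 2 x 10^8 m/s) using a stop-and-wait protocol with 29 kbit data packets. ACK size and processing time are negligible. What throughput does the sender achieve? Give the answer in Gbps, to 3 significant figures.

3.25 Gbps

t_tx = L/R = 29000/3260000000 = 8.89571e-06 s.
t_prop = 3.27/200000000 = 1.635e-08 s; RTT = 3.27e-08 s.
Cycle = t_tx + RTT = 8.92841e-06 s.
Throughput = L / cycle = 29000 / 8.92841e-06 = 3.25 Gbps.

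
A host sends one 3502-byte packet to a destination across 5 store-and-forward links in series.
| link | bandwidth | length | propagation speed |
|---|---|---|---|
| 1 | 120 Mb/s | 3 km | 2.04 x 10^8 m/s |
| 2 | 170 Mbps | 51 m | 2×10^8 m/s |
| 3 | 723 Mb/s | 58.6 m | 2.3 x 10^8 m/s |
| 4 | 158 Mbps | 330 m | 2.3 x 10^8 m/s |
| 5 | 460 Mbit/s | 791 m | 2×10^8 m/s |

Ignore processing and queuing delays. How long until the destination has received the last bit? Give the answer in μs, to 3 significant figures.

696 μs

L = 3502 × 8 = 28016 bits.
Transmission delays (L/R per hop): 233.467, 164.8, 38.7497, 177.316, 60.9043 μs; sum = 675.237 μs.
Propagation delays (d/s per hop): 14.7059, 0.255, 0.254783, 1.43478, 3.955 μs; sum = 20.6054 μs.
End-to-end = 696 μs.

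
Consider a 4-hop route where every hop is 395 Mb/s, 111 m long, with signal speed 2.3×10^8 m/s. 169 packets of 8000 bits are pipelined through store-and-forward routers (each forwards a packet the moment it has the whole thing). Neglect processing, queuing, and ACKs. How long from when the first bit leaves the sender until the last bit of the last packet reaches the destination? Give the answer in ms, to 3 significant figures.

3.49 ms

Per-hop transmission t_tx = L/R = 8000/395000000 = 0.0202532 ms.
Per-hop propagation t_prop = 111/2.3e+08 = 0.000482609 ms.
Pipeline fill: first packet needs 4·t_tx to clear all hops; remaining 168 packets each add one t_tx.
Total = (4+169-1)·t_tx + 4·t_prop = 172·0.0202532 + 4·0.000482609 = 3.49 ms.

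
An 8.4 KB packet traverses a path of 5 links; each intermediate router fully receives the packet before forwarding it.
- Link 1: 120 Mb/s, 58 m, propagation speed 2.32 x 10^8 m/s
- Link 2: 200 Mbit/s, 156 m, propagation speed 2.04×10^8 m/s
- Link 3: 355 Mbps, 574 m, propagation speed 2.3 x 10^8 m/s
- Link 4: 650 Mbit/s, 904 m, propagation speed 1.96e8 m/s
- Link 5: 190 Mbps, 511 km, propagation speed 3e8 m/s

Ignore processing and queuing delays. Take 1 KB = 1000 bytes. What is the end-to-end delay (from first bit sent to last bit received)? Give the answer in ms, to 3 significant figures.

3.25 ms

L = 67200 bits.
Transmission delays (L/R per hop): 0.56, 0.336, 0.189296, 0.103385, 0.353684 ms; sum = 1.54236 ms.
Propagation delays (d/s per hop): 0.00025, 0.000764706, 0.00249565, 0.00461224, 1.70333 ms; sum = 1.71146 ms.
End-to-end = 3.25 ms.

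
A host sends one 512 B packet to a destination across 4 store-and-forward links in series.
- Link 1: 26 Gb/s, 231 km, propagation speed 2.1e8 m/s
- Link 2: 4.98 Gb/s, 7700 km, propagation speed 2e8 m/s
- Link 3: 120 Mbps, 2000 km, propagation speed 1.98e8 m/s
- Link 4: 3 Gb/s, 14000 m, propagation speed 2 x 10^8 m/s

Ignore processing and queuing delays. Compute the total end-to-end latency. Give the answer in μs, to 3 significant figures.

49800 μs

L = 512 × 8 = 4096 bits.
Transmission delays (L/R per hop): 0.157538, 0.82249, 34.1333, 1.36533 μs; sum = 36.4787 μs.
Propagation delays (d/s per hop): 1100, 38500, 10101, 70 μs; sum = 49771 μs.
End-to-end = 49800 μs.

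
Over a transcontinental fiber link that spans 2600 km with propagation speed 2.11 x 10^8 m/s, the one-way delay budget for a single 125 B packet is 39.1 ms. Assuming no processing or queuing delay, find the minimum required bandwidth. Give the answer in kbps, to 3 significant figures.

37.3 kbps

L = 1000 bits.
Propagation delay = 2600000 / 211000000 = 12.3223 ms.
Transmission budget = 39.1 − 12.3223 = 26.7777 ms.
R ≥ L / t_tx = 1000 bits / 0.0267777 s = 37.3 kbps.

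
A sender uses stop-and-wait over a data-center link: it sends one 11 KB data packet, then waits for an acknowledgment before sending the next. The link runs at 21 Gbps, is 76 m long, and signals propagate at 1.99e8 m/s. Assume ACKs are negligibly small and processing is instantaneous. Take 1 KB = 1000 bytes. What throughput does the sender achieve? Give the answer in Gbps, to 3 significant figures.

t_tx = L/R = 88000/21000000000 = 4.19048e-06 s.
t_prop = 76/199000000 = 3.8191e-07 s; RTT = 7.63819e-07 s.
Cycle = t_tx + RTT = 4.9543e-06 s.
Throughput = L / cycle = 88000 / 4.9543e-06 = 17.8 Gbps.

17.8 Gbps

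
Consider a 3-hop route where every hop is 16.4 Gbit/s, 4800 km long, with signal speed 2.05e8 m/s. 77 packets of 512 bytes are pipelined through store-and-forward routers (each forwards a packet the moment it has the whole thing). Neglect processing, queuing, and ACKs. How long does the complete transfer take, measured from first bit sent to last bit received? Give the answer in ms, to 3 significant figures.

Per-hop transmission t_tx = L/R = 4096/1.64e+10 = 0.000249756 ms.
Per-hop propagation t_prop = 4800000/2.05e+08 = 23.4146 ms.
Pipeline fill: first packet needs 3·t_tx to clear all hops; remaining 76 packets each add one t_tx.
Total = (3+77-1)·t_tx + 3·t_prop = 79·0.000249756 + 3·23.4146 = 70.3 ms.

70.3 ms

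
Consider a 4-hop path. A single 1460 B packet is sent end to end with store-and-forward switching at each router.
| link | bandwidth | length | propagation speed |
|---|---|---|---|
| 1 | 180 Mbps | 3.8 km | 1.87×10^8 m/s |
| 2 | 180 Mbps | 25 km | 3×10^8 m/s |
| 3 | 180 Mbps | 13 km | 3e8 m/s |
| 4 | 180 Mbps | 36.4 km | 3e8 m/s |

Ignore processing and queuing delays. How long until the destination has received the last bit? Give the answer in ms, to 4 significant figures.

L = 1460 × 8 = 11680 bits.
Transmission delay per hop = L/R = 11680/180000000 = 0.0648889 ms; 4 hops → 0.259556 ms.
Propagation delays (d/s per hop): 0.0203209, 0.0833333, 0.0433333, 0.121333 ms; sum = 0.268321 ms.
End-to-end = 0.5279 ms.

0.5279 ms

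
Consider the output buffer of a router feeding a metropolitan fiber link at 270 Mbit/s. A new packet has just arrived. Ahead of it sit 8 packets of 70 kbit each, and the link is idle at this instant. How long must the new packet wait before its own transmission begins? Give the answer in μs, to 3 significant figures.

2070 μs

Each queued packet: L/R = 70000/270000000 = 259.259 μs.
8 queued → 2074.07 μs.
Queuing delay = 2070 μs.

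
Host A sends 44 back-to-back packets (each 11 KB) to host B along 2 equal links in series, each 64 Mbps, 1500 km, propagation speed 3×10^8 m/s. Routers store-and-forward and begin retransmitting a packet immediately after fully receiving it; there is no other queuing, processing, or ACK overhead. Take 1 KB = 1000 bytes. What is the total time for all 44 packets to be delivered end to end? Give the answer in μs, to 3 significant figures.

71900 μs

Per-hop transmission t_tx = L/R = 88000/64000000 = 1375 μs.
Per-hop propagation t_prop = 1500000/300000000 = 5000 μs.
Pipeline fill: first packet needs 2·t_tx to clear all hops; remaining 43 packets each add one t_tx.
Total = (2+44-1)·t_tx + 2·t_prop = 45·1375 + 2·5000 = 71900 μs.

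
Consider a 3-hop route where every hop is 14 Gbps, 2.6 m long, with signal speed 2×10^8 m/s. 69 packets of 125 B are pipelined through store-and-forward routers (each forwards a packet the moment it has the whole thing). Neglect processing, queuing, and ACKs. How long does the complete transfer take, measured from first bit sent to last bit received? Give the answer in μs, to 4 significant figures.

5.110 μs

Per-hop transmission t_tx = L/R = 1000/14000000000 = 0.0714286 μs.
Per-hop propagation t_prop = 2.6/200000000 = 0.013 μs.
Pipeline fill: first packet needs 3·t_tx to clear all hops; remaining 68 packets each add one t_tx.
Total = (3+69-1)·t_tx + 3·t_prop = 71·0.0714286 + 3·0.013 = 5.110 μs.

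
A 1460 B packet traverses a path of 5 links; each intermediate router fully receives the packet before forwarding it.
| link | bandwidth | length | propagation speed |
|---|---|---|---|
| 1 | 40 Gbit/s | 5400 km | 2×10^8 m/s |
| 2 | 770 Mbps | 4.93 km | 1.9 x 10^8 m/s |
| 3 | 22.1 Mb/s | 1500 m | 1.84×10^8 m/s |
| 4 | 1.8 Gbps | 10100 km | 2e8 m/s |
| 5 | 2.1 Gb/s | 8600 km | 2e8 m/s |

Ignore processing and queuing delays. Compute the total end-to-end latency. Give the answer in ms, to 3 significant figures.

121 ms

L = 1460 × 8 = 11680 bits.
Transmission delays (L/R per hop): 0.000292, 0.0151688, 0.528507, 0.00648889, 0.0055619 ms; sum = 0.556018 ms.
Propagation delays (d/s per hop): 27, 0.0259474, 0.00815217, 50.5, 43 ms; sum = 120.534 ms.
End-to-end = 121 ms.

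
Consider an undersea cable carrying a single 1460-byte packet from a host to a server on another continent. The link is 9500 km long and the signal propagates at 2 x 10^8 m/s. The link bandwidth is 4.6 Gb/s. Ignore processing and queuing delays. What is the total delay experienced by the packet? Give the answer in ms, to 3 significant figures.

L = 1460 × 8 = 11680 bits.
Transmission delay = L/R = 11680 / 4600000000 = 0.00253913 ms.
Propagation delay = d/s = 9500000 m / 200000000 m/s = 47.5 ms.
Total = 47.5 ms.

47.5 ms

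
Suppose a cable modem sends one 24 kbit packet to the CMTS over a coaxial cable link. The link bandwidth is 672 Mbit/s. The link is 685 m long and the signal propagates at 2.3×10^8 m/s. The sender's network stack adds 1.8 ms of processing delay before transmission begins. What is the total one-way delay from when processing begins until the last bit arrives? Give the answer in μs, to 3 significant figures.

L = 24000 bits.
Transmission delay = L/R = 24000 / 672000000 = 35.7143 μs.
Propagation delay = d/s = 685 m / 2.3e+08 m/s = 2.97826 μs.
Plus processing delay 1.8 ms = 1800 μs.
Total = 1840 μs.

1840 μs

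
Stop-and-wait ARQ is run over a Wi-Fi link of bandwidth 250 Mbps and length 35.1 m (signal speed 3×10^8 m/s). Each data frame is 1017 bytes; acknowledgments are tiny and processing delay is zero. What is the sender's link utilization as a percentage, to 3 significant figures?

t_tx = L/R = 8136/250000000 = 3.2544e-05 s.
t_prop = 35.1/300000000 = 1.17e-07 s; RTT = 2.34e-07 s.
Cycle = t_tx + RTT = 3.2778e-05 s.
Utilization = t_tx / cycle = 3.2544e-05/3.2778e-05 = 99.3 %.

99.3 %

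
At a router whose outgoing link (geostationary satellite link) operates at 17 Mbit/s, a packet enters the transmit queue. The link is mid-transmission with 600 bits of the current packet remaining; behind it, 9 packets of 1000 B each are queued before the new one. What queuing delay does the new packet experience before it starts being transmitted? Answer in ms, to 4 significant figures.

4.271 ms

Each queued packet: L/R = 8000/17000000 = 0.470588 ms.
9 queued → 4.23529 ms.
Plus remaining 600 bits of current packet: 0.0352941 ms.
Queuing delay = 4.271 ms.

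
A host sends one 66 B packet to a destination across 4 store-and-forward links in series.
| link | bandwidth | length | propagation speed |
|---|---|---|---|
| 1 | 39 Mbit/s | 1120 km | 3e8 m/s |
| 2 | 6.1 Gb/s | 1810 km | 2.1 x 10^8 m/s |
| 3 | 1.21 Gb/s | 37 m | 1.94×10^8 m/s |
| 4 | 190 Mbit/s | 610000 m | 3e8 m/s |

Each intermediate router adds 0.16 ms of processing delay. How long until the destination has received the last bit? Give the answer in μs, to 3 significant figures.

14900 μs

L = 66 × 8 = 528 bits.
Transmission delays (L/R per hop): 13.5385, 0.0865574, 0.436364, 2.77895 μs; sum = 16.8403 μs.
Propagation delays (d/s per hop): 3733.33, 8619.05, 0.190722, 2033.33 μs; sum = 14385.9 μs.
Processing at 3 router(s): 3 × 0.16 ms = 480 μs.
End-to-end = 14900 μs.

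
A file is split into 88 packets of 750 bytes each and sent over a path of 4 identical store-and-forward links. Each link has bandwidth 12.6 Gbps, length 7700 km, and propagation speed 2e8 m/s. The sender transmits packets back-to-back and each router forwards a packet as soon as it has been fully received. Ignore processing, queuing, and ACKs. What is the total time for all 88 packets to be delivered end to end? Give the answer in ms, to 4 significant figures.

154.0 ms

Per-hop transmission t_tx = L/R = 6000/12600000000 = 0.00047619 ms.
Per-hop propagation t_prop = 7700000/200000000 = 38.5 ms.
Pipeline fill: first packet needs 4·t_tx to clear all hops; remaining 87 packets each add one t_tx.
Total = (4+88-1)·t_tx + 4·t_prop = 91·0.00047619 + 4·38.5 = 154.0 ms.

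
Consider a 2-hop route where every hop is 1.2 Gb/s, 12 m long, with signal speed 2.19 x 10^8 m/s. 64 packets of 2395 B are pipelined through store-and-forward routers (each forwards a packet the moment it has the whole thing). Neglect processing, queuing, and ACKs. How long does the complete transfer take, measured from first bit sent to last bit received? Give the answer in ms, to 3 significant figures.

1.04 ms

Per-hop transmission t_tx = L/R = 19160/1200000000 = 0.0159667 ms.
Per-hop propagation t_prop = 12/219000000 = 5.47945e-05 ms.
Pipeline fill: first packet needs 2·t_tx to clear all hops; remaining 63 packets each add one t_tx.
Total = (2+64-1)·t_tx + 2·t_prop = 65·0.0159667 + 2·5.47945e-05 = 1.04 ms.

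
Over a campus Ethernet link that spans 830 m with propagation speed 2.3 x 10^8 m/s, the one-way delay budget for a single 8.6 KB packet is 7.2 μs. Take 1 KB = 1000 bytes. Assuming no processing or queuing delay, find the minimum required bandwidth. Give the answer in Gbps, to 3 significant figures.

19.2 Gbps

L = 68800 bits.
Propagation delay = 830 / 2.3e+08 = 3.6087 μs.
Transmission budget = 7.2 − 3.6087 = 3.5913 μs.
R ≥ L / t_tx = 68800 bits / 3.5913e-06 s = 19.2 Gbps.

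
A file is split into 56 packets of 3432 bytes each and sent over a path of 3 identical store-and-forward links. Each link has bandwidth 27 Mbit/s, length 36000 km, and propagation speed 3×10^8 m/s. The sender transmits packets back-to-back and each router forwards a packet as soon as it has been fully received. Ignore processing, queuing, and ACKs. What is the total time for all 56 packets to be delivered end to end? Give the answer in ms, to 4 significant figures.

Per-hop transmission t_tx = L/R = 27456/27000000 = 1.01689 ms.
Per-hop propagation t_prop = 36000000/300000000 = 120 ms.
Pipeline fill: first packet needs 3·t_tx to clear all hops; remaining 55 packets each add one t_tx.
Total = (3+56-1)·t_tx + 3·t_prop = 58·1.01689 + 3·120 = 419.0 ms.

419.0 ms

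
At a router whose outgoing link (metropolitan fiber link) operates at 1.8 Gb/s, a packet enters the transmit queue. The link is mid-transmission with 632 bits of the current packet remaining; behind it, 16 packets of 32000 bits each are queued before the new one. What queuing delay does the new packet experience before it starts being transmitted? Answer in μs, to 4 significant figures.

284.8 μs

Each queued packet: L/R = 32000/1800000000 = 17.7778 μs.
16 queued → 284.444 μs.
Plus remaining 632 bits of current packet: 0.351111 μs.
Queuing delay = 284.8 μs.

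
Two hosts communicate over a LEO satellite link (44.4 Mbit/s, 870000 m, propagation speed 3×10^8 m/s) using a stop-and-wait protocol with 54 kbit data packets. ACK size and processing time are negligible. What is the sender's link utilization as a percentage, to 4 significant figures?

t_tx = L/R = 54000/44400000 = 0.00121622 s.
t_prop = 870000/300000000 = 0.0029 s; RTT = 0.0058 s.
Cycle = t_tx + RTT = 0.00701622 s.
Utilization = t_tx / cycle = 0.00121622/0.00701622 = 17.33 %.

17.33 %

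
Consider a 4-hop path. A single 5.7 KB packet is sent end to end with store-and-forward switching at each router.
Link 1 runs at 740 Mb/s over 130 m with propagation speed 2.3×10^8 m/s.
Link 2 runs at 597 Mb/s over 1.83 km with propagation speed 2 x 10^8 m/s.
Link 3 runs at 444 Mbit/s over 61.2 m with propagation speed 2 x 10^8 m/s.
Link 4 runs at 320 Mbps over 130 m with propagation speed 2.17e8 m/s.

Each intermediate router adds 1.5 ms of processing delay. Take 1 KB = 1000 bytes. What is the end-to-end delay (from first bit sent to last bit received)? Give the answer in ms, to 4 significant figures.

L = 45600 bits.
Transmission delays (L/R per hop): 0.0616216, 0.0763819, 0.102703, 0.1425 ms; sum = 0.383206 ms.
Propagation delays (d/s per hop): 0.000565217, 0.00915, 0.000306, 0.000599078 ms; sum = 0.0106203 ms.
Processing at 3 router(s): 3 × 1.5 ms = 4.5 ms.
End-to-end = 4.894 ms.

4.894 ms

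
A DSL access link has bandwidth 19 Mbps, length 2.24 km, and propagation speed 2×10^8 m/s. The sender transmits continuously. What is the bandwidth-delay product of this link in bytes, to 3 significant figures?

26.6 bytes

Propagation delay = 2240 / 200000000 = 1.12e-05 s.
BDP = R × t_prop = 19000000 × 1.12e-05 = 212.8 bits.
In bytes: 212.8/8 = 26.6 bytes.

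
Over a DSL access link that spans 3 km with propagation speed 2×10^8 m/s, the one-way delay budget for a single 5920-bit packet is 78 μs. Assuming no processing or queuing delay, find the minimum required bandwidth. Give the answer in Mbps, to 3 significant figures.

94.0 Mbps

Propagation delay = 3000 / 200000000 = 15 μs.
Transmission budget = 78 − 15 = 63 μs.
R ≥ L / t_tx = 5920 bits / 6.3e-05 s = 94.0 Mbps.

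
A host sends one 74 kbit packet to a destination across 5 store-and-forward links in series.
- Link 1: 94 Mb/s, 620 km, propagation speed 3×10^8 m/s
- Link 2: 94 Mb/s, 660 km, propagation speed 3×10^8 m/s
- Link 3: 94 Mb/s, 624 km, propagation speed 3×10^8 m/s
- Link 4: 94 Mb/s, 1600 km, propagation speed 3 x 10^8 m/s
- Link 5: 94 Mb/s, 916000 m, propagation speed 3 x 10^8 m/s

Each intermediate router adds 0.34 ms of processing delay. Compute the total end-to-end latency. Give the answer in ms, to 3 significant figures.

L = 74000 bits.
Transmission delay per hop = L/R = 74000/94000000 = 0.787234 ms; 5 hops → 3.93617 ms.
Propagation delays (d/s per hop): 2.06667, 2.2, 2.08, 5.33333, 3.05333 ms; sum = 14.7333 ms.
Processing at 4 router(s): 4 × 0.34 ms = 1.36 ms.
End-to-end = 20.0 ms.

20.0 ms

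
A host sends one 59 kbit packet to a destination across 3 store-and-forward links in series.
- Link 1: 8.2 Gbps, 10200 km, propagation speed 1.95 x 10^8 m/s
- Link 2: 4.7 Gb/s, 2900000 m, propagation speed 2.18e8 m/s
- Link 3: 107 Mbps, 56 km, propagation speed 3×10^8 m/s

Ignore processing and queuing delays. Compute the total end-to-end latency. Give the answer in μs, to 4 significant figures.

66370 μs

L = 59000 bits.
Transmission delays (L/R per hop): 7.19512, 12.5532, 551.402 μs; sum = 571.15 μs.
Propagation delays (d/s per hop): 52307.7, 13302.8, 186.667 μs; sum = 65797.1 μs.
End-to-end = 66370 μs.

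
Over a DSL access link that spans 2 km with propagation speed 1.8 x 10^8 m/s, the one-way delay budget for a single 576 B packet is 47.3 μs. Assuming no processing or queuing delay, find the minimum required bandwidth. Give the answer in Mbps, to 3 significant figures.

127 Mbps

L = 4608 bits.
Propagation delay = 2000 / 180000000 = 11.1111 μs.
Transmission budget = 47.3 − 11.1111 = 36.1889 μs.
R ≥ L / t_tx = 4608 bits / 3.61889e-05 s = 127 Mbps.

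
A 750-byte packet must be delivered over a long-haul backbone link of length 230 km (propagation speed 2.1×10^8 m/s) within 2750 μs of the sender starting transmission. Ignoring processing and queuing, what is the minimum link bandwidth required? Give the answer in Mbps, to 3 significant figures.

L = 6000 bits.
Propagation delay = 230000 / 210000000 = 1095.24 μs.
Transmission budget = 2750 − 1095.24 = 1654.76 μs.
R ≥ L / t_tx = 6000 bits / 0.00165476 s = 3.63 Mbps.

3.63 Mbps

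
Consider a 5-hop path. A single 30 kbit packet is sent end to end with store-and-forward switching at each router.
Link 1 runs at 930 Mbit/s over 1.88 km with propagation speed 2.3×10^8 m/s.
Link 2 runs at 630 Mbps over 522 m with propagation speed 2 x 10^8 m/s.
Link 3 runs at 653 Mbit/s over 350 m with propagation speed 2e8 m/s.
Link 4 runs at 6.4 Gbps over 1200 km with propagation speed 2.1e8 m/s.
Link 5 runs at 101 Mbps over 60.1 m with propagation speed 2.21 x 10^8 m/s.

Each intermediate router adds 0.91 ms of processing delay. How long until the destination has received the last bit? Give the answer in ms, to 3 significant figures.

9.79 ms

L = 30000 bits.
Transmission delays (L/R per hop): 0.0322581, 0.047619, 0.0459418, 0.0046875, 0.29703 ms; sum = 0.427536 ms.
Propagation delays (d/s per hop): 0.00817391, 0.00261, 0.00175, 5.71429, 0.000271946 ms; sum = 5.72709 ms.
Processing at 4 router(s): 4 × 0.91 ms = 3.64 ms.
End-to-end = 9.79 ms.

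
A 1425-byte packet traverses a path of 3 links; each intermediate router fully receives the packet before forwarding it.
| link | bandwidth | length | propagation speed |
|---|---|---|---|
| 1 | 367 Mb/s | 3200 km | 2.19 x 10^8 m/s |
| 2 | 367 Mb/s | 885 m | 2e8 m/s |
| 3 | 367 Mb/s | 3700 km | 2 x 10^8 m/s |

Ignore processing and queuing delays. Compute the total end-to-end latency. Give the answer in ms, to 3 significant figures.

L = 1425 × 8 = 11400 bits.
Transmission delay per hop = L/R = 11400/367000000 = 0.0310627 ms; 3 hops → 0.093188 ms.
Propagation delays (d/s per hop): 14.6119, 0.004425, 18.5 ms; sum = 33.1163 ms.
End-to-end = 33.2 ms.

33.2 ms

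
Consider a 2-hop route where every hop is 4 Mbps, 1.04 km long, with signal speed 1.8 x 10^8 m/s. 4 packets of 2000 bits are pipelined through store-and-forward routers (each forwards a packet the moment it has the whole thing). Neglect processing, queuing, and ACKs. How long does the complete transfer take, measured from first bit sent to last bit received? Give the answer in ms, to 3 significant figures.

2.51 ms

Per-hop transmission t_tx = L/R = 2000/4000000 = 0.5 ms.
Per-hop propagation t_prop = 1040/180000000 = 0.00577778 ms.
Pipeline fill: first packet needs 2·t_tx to clear all hops; remaining 3 packets each add one t_tx.
Total = (2+4-1)·t_tx + 2·t_prop = 5·0.5 + 2·0.00577778 = 2.51 ms.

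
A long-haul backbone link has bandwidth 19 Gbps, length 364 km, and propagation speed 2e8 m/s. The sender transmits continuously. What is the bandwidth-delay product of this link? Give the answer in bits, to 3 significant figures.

Propagation delay = 364000 / 200000000 = 0.00182 s.
BDP = R × t_prop = 19000000000 × 0.00182 = 34580000 bits.

34600000 bits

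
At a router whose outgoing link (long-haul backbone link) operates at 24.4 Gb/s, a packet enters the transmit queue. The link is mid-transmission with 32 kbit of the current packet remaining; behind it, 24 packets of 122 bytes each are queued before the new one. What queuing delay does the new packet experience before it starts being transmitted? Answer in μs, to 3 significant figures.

2.27 μs

Each queued packet: L/R = 976/24400000000 = 0.04 μs.
24 queued → 0.96 μs.
Plus remaining 32000 bits of current packet: 1.31148 μs.
Queuing delay = 2.27 μs.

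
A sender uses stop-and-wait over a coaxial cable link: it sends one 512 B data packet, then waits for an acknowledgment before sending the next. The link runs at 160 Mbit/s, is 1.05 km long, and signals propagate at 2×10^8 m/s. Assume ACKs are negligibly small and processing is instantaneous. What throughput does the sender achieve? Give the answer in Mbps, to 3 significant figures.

113 Mbps

t_tx = L/R = 4096/160000000 = 2.56e-05 s.
t_prop = 1050/200000000 = 5.25e-06 s; RTT = 1.05e-05 s.
Cycle = t_tx + RTT = 3.61e-05 s.
Throughput = L / cycle = 4096 / 3.61e-05 = 113 Mbps.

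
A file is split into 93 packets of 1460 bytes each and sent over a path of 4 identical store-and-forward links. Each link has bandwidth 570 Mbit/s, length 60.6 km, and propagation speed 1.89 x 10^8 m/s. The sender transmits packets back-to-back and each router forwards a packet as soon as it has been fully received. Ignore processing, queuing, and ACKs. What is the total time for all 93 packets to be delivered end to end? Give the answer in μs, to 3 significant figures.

3250 μs

Per-hop transmission t_tx = L/R = 11680/570000000 = 20.4912 μs.
Per-hop propagation t_prop = 60600/189000000 = 320.635 μs.
Pipeline fill: first packet needs 4·t_tx to clear all hops; remaining 92 packets each add one t_tx.
Total = (4+93-1)·t_tx + 4·t_prop = 96·20.4912 + 4·320.635 = 3250 μs.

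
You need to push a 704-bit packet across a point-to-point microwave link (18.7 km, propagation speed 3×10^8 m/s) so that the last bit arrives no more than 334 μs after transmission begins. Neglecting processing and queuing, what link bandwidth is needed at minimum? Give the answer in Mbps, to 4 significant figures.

Propagation delay = 18700 / 300000000 = 62.3333 μs.
Transmission budget = 334 − 62.3333 = 271.667 μs.
R ≥ L / t_tx = 704 bits / 0.000271667 s = 2.591 Mbps.

2.591 Mbps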